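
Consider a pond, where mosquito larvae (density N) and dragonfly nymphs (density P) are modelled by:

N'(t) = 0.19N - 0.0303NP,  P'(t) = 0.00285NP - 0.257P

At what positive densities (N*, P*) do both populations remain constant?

N* ≈ 90.2, P* ≈ 6.27

Set dP/dt = 0 with P > 0: 0.00285N - 0.257 = 0, so N* = 0.257/0.00285 = 90.2.
Set dN/dt = 0 with N > 0: 0.19 - 0.0303P = 0, so P* = 0.19/0.0303 = 6.27.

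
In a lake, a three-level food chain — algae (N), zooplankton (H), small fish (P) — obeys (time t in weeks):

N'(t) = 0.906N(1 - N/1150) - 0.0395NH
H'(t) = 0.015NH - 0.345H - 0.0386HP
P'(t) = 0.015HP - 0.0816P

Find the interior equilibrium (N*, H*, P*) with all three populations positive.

N* ≈ 877, H* ≈ 5.44, P* ≈ 332

From dP/dt = 0: 0.015H* = 0.0816, so H* = 5.44.
From dN/dt = 0: 0.906(1 - N*/1150) = 0.0395·5.44, giving N* = 1150·(1 - 0.237) = 877.
From dH/dt = 0: 0.015·877 - 0.345 = 0.0386P*, so P* = 12.8/0.0386 = 332.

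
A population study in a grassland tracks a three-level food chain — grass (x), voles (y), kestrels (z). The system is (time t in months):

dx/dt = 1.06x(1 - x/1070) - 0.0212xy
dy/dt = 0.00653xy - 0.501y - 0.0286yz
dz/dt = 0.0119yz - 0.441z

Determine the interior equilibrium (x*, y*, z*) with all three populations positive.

x* ≈ 277, y* ≈ 37.1, z* ≈ 45.7

From dz/dt = 0: 0.0119y* = 0.441, so y* = 37.1.
From dx/dt = 0: 1.06(1 - x*/1070) = 0.0212·37.1, giving x* = 1070·(1 - 0.741) = 277.
From dy/dt = 0: 0.00653·277 - 0.501 = 0.0286z*, so z* = 1.31/0.0286 = 45.7.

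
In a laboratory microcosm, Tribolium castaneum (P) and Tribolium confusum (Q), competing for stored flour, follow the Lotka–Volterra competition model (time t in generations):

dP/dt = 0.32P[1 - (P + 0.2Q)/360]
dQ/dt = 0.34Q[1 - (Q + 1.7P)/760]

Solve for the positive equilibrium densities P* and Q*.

Setting both brackets to zero gives the nullclines P + 0.2Q = 360 and 1.7P + Q = 760.
Substituting Q = 760 - 1.7P into the first: P(1 - 0.2·1.7) = 360 - 0.2·760.
So P* = 208/0.66 = 315, and then Q* = 760 - 1.7·315 = 224.

P* ≈ 315, Q* ≈ 224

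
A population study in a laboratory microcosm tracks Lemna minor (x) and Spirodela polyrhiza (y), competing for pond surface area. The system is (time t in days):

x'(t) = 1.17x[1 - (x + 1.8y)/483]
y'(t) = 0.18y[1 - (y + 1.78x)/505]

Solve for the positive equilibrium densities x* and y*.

Setting both brackets to zero gives the nullclines x + 1.8y = 483 and 1.78x + y = 505.
Substituting y = 505 - 1.78x into the first: x(1 - 1.8·1.78) = 483 - 1.8·505.
So x* = -426/-2.2 = 193, and then y* = 505 - 1.78·193 = 161.

x* ≈ 193, y* ≈ 161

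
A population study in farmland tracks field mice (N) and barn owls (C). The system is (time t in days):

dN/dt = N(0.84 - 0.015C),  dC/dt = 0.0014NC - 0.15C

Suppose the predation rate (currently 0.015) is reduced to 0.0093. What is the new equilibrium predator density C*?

At the interior fixed point, setting dN/dt = 0 with N > 0 fixes C* = (prey growth rate)/(NC coefficient) — independent of the other coefficients.
With the change, C* = 0.84/0.0093 = 90.3; it rises from 56.

C* ≈ 90.3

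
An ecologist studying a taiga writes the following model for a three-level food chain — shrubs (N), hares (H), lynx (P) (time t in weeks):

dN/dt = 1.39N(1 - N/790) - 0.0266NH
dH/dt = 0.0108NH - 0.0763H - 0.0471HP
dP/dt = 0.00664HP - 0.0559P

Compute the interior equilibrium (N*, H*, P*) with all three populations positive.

From dP/dt = 0: 0.00664H* = 0.0559, so H* = 8.42.
From dN/dt = 0: 1.39(1 - N*/790) = 0.0266·8.42, giving N* = 790·(1 - 0.161) = 663.
From dH/dt = 0: 0.0108·663 - 0.0763 = 0.0471P*, so P* = 7.08/0.0471 = 150.

N* ≈ 663, H* ≈ 8.42, P* ≈ 150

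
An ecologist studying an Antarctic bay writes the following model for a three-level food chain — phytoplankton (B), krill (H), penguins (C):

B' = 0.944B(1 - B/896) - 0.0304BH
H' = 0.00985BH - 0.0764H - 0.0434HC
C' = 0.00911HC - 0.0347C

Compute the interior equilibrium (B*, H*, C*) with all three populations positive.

B* ≈ 786, H* ≈ 3.81, C* ≈ 177

From dC/dt = 0: 0.00911H* = 0.0347, so H* = 3.81.
From dB/dt = 0: 0.944(1 - B*/896) = 0.0304·3.81, giving B* = 896·(1 - 0.123) = 786.
From dH/dt = 0: 0.00985·786 - 0.0764 = 0.0434C*, so C* = 7.67/0.0434 = 177.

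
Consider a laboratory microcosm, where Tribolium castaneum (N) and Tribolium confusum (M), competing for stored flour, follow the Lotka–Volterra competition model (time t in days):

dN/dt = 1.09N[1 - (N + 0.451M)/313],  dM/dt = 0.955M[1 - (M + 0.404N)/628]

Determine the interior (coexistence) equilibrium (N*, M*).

N* ≈ 36.4, M* ≈ 613

Setting both brackets to zero gives the nullclines N + 0.451M = 313 and 0.404N + M = 628.
Substituting M = 628 - 0.404N into the first: N(1 - 0.451·0.404) = 313 - 0.451·628.
So N* = 29.8/0.818 = 36.4, and then M* = 628 - 0.404·36.4 = 613.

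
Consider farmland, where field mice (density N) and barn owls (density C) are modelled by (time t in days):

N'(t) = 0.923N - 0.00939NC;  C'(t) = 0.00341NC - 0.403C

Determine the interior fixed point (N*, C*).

N* ≈ 118, C* ≈ 98.3

Set dC/dt = 0 with C > 0: 0.00341N - 0.403 = 0, so N* = 0.403/0.00341 = 118.
Set dN/dt = 0 with N > 0: 0.923 - 0.00939C = 0, so C* = 0.923/0.00939 = 98.3.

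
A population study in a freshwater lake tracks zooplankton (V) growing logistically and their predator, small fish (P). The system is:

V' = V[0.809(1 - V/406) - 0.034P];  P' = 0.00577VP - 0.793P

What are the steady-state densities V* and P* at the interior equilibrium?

V* ≈ 137, P* ≈ 15.7

From dP/dt = 0 with P > 0: 0.00577V* = 0.793, so V* = 137.
Substitute into dV/dt = 0: 0.809(1 - 137/406) = 0.034P*.
The bracket is 0.661, giving P* = 0.535/0.034 = 15.7.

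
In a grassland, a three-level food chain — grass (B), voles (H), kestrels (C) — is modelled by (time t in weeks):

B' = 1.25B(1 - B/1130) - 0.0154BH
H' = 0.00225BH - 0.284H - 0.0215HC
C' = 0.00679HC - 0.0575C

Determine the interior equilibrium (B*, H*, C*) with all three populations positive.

B* ≈ 1010, H* ≈ 8.47, C* ≈ 92.7

From dC/dt = 0: 0.00679H* = 0.0575, so H* = 8.47.
From dB/dt = 0: 1.25(1 - B*/1130) = 0.0154·8.47, giving B* = 1130·(1 - 0.104) = 1010.
From dH/dt = 0: 0.00225·1010 - 0.284 = 0.0215C*, so C* = 1.99/0.0215 = 92.7.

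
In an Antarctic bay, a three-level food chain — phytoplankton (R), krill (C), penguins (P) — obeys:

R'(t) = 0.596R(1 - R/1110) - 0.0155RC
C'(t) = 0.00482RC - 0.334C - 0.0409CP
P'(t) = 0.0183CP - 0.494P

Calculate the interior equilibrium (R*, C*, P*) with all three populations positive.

From dP/dt = 0: 0.0183C* = 0.494, so C* = 27.
From dR/dt = 0: 0.596(1 - R*/1110) = 0.0155·27, giving R* = 1110·(1 - 0.702) = 331.
From dC/dt = 0: 0.00482·331 - 0.334 = 0.0409P*, so P* = 1.26/0.0409 = 30.8.

R* ≈ 331, C* ≈ 27, P* ≈ 30.8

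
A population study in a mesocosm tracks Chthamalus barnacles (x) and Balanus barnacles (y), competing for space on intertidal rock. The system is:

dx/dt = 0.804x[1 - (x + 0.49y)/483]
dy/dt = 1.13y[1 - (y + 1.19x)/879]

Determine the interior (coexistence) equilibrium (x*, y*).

x* ≈ 125, y* ≈ 730

Setting both brackets to zero gives the nullclines x + 0.49y = 483 and 1.19x + y = 879.
Substituting y = 879 - 1.19x into the first: x(1 - 0.49·1.19) = 483 - 0.49·879.
So x* = 52.3/0.417 = 125, and then y* = 879 - 1.19·125 = 730.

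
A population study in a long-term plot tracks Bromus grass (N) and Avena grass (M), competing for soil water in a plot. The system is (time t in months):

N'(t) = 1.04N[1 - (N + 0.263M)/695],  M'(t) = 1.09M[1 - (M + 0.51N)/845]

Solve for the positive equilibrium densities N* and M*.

N* ≈ 546, M* ≈ 567

Setting both brackets to zero gives the nullclines N + 0.263M = 695 and 0.51N + M = 845.
Substituting M = 845 - 0.51N into the first: N(1 - 0.263·0.51) = 695 - 0.263·845.
So N* = 473/0.866 = 546, and then M* = 845 - 0.51·546 = 567.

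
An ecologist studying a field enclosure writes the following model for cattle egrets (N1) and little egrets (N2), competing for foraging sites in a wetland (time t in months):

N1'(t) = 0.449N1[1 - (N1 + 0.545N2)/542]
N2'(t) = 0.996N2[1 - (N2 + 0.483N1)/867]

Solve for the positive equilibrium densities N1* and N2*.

Setting both brackets to zero gives the nullclines N1 + 0.545N2 = 542 and 0.483N1 + N2 = 867.
Substituting N2 = 867 - 0.483N1 into the first: N1(1 - 0.545·0.483) = 542 - 0.545·867.
So N1* = 69.5/0.737 = 94.3, and then N2* = 867 - 0.483·94.3 = 821.

N1* ≈ 94.3, N2* ≈ 821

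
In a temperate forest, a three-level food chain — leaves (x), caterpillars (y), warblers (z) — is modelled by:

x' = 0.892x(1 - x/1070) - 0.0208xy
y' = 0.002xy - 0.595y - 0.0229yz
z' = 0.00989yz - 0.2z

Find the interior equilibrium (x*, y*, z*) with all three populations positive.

x* ≈ 565, y* ≈ 20.2, z* ≈ 23.4

From dz/dt = 0: 0.00989y* = 0.2, so y* = 20.2.
From dx/dt = 0: 0.892(1 - x*/1070) = 0.0208·20.2, giving x* = 1070·(1 - 0.472) = 565.
From dy/dt = 0: 0.002·565 - 0.595 = 0.0229z*, so z* = 0.536/0.0229 = 23.4.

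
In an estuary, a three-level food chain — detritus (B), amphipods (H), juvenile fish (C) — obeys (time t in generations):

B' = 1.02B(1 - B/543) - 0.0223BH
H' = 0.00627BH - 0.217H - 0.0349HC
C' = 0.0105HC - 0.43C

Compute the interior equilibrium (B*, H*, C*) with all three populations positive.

From dC/dt = 0: 0.0105H* = 0.43, so H* = 41.
From dB/dt = 0: 1.02(1 - B*/543) = 0.0223·41, giving B* = 543·(1 - 0.895) = 56.8.
From dH/dt = 0: 0.00627·56.8 - 0.217 = 0.0349C*, so C* = 0.139/0.0349 = 3.99.

B* ≈ 56.8, H* ≈ 41, C* ≈ 3.99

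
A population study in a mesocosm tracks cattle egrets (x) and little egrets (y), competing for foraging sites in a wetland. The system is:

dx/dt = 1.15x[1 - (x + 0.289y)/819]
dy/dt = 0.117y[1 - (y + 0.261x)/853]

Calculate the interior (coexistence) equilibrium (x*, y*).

Setting both brackets to zero gives the nullclines x + 0.289y = 819 and 0.261x + y = 853.
Substituting y = 853 - 0.261x into the first: x(1 - 0.289·0.261) = 819 - 0.289·853.
So x* = 572/0.925 = 619, and then y* = 853 - 0.261·619 = 691.

x* ≈ 619, y* ≈ 691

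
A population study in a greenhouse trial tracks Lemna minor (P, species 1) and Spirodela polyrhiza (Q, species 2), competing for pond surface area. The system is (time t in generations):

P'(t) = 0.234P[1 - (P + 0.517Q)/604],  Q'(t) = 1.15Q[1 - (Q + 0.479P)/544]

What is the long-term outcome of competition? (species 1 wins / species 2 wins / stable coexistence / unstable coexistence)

stable coexistence

Compare the nullcline intercepts: K1/α12 = 604/0.517 = 1170 > K2 = 544; K2/α21 = 544/0.479 = 1140 > K1 = 604.
Since both inequalities hold, each species can invade when rare, so the interior equilibrium is stable.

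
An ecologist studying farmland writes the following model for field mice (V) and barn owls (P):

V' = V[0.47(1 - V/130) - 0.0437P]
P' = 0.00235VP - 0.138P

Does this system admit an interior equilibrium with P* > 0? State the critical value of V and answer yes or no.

The predator equation gives dP/dt > 0 only when V > 0.138/0.00235 = 58.7.
Without the predator, V → K = 130. Since 130 > 58.7, the predator can invade and persist.

Threshold V = 58.7; K > 58.7, so yes, the predator persists.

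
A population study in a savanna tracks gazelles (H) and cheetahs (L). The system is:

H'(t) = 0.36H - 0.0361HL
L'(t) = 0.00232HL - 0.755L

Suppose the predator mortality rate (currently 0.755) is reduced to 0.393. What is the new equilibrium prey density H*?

H* ≈ 169

At the interior fixed point, setting dL/dt = 0 with L > 0 fixes H* = (predator death rate)/(HL coefficient) — independent of the other coefficients.
With the change, H* = 0.393/0.00232 = 169; it falls from 325.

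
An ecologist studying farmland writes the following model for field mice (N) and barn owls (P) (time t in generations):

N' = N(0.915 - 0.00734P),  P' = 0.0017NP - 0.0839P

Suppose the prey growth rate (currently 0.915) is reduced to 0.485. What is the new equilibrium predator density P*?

P* ≈ 66.1

At the interior fixed point, setting dN/dt = 0 with N > 0 fixes P* = (prey growth rate)/(NP coefficient) — independent of the other coefficients.
With the change, P* = 0.485/0.00734 = 66.1; it falls from 125.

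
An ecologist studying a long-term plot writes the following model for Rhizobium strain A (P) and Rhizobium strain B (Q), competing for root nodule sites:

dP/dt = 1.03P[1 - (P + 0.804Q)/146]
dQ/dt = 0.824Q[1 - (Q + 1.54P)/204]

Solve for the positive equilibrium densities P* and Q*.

Setting both brackets to zero gives the nullclines P + 0.804Q = 146 and 1.54P + Q = 204.
Substituting Q = 204 - 1.54P into the first: P(1 - 0.804·1.54) = 146 - 0.804·204.
So P* = -18/-0.238 = 75.6, and then Q* = 204 - 1.54·75.6 = 87.5.

P* ≈ 75.6, Q* ≈ 87.5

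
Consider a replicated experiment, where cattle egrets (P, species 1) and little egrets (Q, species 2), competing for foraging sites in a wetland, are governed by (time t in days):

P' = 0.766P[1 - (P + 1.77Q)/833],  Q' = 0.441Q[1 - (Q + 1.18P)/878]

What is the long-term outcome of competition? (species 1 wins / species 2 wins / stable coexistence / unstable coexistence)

Compare the nullcline intercepts: K1/α12 = 833/1.77 = 471 < K2 = 878; K2/α21 = 878/1.18 = 744 < K1 = 833.
Since both are reversed, neither can invade when rare; the interior point is a saddle.

unstable coexistence (outcome depends on initial conditions)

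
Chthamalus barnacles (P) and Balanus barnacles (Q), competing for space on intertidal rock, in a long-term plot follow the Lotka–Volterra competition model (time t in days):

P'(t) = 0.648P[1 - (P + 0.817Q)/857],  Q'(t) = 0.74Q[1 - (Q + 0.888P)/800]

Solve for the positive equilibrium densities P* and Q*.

P* ≈ 741, Q* ≈ 142

Setting both brackets to zero gives the nullclines P + 0.817Q = 857 and 0.888P + Q = 800.
Substituting Q = 800 - 0.888P into the first: P(1 - 0.817·0.888) = 857 - 0.817·800.
So P* = 203/0.275 = 741, and then Q* = 800 - 0.888·741 = 142.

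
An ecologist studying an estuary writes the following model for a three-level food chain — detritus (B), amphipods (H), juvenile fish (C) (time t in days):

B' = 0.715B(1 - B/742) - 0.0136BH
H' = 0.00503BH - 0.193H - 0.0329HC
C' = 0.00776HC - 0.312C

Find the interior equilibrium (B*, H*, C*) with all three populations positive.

From dC/dt = 0: 0.00776H* = 0.312, so H* = 40.2.
From dB/dt = 0: 0.715(1 - B*/742) = 0.0136·40.2, giving B* = 742·(1 - 0.765) = 175.
From dH/dt = 0: 0.00503·175 - 0.193 = 0.0329C*, so C* = 0.685/0.0329 = 20.8.

B* ≈ 175, H* ≈ 40.2, C* ≈ 20.8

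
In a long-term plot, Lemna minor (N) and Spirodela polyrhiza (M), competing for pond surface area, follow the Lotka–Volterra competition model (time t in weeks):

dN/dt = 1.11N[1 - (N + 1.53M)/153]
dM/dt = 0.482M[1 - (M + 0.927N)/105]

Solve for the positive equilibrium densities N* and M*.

N* ≈ 18.3, M* ≈ 88

Setting both brackets to zero gives the nullclines N + 1.53M = 153 and 0.927N + M = 105.
Substituting M = 105 - 0.927N into the first: N(1 - 1.53·0.927) = 153 - 1.53·105.
So N* = -7.65/-0.418 = 18.3, and then M* = 105 - 0.927·18.3 = 88.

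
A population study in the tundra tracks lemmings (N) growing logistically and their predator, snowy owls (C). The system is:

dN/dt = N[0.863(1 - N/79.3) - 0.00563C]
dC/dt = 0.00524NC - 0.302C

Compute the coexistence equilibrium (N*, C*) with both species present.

From dC/dt = 0 with C > 0: 0.00524N* = 0.302, so N* = 57.6.
Substitute into dN/dt = 0: 0.863(1 - 57.6/79.3) = 0.00563C*.
The bracket is 0.273, giving C* = 0.236/0.00563 = 41.9.

N* ≈ 57.6, C* ≈ 41.9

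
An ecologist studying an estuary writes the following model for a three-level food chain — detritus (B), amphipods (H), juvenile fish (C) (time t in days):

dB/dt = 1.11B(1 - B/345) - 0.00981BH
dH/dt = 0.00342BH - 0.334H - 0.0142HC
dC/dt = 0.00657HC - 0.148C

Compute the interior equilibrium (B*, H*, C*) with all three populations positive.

B* ≈ 276, H* ≈ 22.5, C* ≈ 43

From dC/dt = 0: 0.00657H* = 0.148, so H* = 22.5.
From dB/dt = 0: 1.11(1 - B*/345) = 0.00981·22.5, giving B* = 345·(1 - 0.199) = 276.
From dH/dt = 0: 0.00342·276 - 0.334 = 0.0142C*, so C* = 0.611/0.0142 = 43.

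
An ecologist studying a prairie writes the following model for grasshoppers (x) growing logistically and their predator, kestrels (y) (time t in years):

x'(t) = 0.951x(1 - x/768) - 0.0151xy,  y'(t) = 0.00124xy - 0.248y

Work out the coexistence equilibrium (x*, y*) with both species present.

x* ≈ 200, y* ≈ 46.6

From dy/dt = 0 with y > 0: 0.00124x* = 0.248, so x* = 200.
Substitute into dx/dt = 0: 0.951(1 - 200/768) = 0.0151y*.
The bracket is 0.74, giving y* = 0.703/0.0151 = 46.6.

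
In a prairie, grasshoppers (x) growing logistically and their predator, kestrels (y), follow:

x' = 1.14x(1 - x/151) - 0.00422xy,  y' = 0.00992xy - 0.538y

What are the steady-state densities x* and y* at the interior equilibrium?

From dy/dt = 0 with y > 0: 0.00992x* = 0.538, so x* = 54.2.
Substitute into dx/dt = 0: 1.14(1 - 54.2/151) = 0.00422y*.
The bracket is 0.641, giving y* = 0.731/0.00422 = 173.

x* ≈ 54.2, y* ≈ 173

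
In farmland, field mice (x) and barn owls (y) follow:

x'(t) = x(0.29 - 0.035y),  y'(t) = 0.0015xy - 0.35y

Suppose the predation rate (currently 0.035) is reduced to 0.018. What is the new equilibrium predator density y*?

At the interior fixed point, setting dx/dt = 0 with x > 0 fixes y* = (prey growth rate)/(xy coefficient) — independent of the other coefficients.
With the change, y* = 0.29/0.018 = 16.1; it rises from 8.29.

y* ≈ 16.1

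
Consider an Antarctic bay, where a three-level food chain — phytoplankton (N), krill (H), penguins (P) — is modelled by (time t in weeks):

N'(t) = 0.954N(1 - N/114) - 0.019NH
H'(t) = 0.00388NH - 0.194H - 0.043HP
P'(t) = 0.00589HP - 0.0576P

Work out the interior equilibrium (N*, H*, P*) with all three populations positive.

From dP/dt = 0: 0.00589H* = 0.0576, so H* = 9.78.
From dN/dt = 0: 0.954(1 - N*/114) = 0.019·9.78, giving N* = 114·(1 - 0.195) = 91.8.
From dH/dt = 0: 0.00388·91.8 - 0.194 = 0.043P*, so P* = 0.162/0.043 = 3.77.

N* ≈ 91.8, H* ≈ 9.78, P* ≈ 3.77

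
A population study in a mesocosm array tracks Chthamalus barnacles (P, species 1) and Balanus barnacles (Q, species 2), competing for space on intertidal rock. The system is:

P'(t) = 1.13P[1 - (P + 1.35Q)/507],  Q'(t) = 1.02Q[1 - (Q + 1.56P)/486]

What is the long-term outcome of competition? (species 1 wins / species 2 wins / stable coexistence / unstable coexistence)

unstable coexistence (outcome depends on initial conditions)

Compare the nullcline intercepts: K1/α12 = 507/1.35 = 376 < K2 = 486; K2/α21 = 486/1.56 = 312 < K1 = 507.
Since both are reversed, neither can invade when rare; the interior point is a saddle.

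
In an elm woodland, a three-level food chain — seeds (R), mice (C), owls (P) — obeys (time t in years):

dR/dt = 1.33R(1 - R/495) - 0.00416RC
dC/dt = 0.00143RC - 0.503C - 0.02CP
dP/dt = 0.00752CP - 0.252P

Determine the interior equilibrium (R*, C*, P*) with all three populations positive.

From dP/dt = 0: 0.00752C* = 0.252, so C* = 33.5.
From dR/dt = 0: 1.33(1 - R*/495) = 0.00416·33.5, giving R* = 495·(1 - 0.105) = 443.
From dC/dt = 0: 0.00143·443 - 0.503 = 0.02P*, so P* = 0.131/0.02 = 6.53.

R* ≈ 443, C* ≈ 33.5, P* ≈ 6.53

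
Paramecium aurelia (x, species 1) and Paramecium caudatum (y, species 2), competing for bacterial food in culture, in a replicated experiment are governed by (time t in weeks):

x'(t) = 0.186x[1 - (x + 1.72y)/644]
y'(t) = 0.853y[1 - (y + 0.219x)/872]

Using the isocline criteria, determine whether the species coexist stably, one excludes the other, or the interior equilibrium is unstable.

Compare the nullcline intercepts: K1/α12 = 644/1.72 = 374 < K2 = 872; K2/α21 = 872/0.219 = 3980 > K1 = 644.
Since the inequalities point opposite ways, species 2 can invade but species 1 cannot.

species 2 excludes species 1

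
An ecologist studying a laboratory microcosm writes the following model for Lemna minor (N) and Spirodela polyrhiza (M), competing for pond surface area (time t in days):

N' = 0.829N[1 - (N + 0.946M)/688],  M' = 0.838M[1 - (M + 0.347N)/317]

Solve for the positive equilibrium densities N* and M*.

Setting both brackets to zero gives the nullclines N + 0.946M = 688 and 0.347N + M = 317.
Substituting M = 317 - 0.347N into the first: N(1 - 0.946·0.347) = 688 - 0.946·317.
So N* = 388/0.672 = 578, and then M* = 317 - 0.347·578 = 117.

N* ≈ 578, M* ≈ 117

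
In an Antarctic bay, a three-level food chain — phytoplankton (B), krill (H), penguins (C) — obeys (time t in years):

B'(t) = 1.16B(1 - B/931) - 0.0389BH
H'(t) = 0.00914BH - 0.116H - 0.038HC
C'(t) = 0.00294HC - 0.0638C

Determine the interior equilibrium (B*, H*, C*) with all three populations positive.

From dC/dt = 0: 0.00294H* = 0.0638, so H* = 21.7.
From dB/dt = 0: 1.16(1 - B*/931) = 0.0389·21.7, giving B* = 931·(1 - 0.728) = 253.
From dH/dt = 0: 0.00914·253 - 0.116 = 0.038C*, so C* = 2.2/0.038 = 57.9.

B* ≈ 253, H* ≈ 21.7, C* ≈ 57.9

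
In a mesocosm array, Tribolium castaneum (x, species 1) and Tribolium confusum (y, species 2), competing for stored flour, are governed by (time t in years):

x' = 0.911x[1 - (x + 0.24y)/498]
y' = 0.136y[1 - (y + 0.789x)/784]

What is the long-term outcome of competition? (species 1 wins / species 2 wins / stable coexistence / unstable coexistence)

stable coexistence

Compare the nullcline intercepts: K1/α12 = 498/0.24 = 2080 > K2 = 784; K2/α21 = 784/0.789 = 994 > K1 = 498.
Since both inequalities hold, each species can invade when rare, so the interior equilibrium is stable.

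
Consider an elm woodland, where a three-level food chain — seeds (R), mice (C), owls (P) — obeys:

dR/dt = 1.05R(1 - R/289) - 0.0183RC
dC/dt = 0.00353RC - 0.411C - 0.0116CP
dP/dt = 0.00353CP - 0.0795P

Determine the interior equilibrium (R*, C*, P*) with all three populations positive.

R* ≈ 176, C* ≈ 22.5, P* ≈ 18

From dP/dt = 0: 0.00353C* = 0.0795, so C* = 22.5.
From dR/dt = 0: 1.05(1 - R*/289) = 0.0183·22.5, giving R* = 289·(1 - 0.393) = 176.
From dC/dt = 0: 0.00353·176 - 0.411 = 0.0116P*, so P* = 0.209/0.0116 = 18.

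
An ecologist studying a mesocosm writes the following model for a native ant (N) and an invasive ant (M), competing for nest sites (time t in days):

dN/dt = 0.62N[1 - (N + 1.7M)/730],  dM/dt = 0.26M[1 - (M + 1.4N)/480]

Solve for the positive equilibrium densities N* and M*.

Setting both brackets to zero gives the nullclines N + 1.7M = 730 and 1.4N + M = 480.
Substituting M = 480 - 1.4N into the first: N(1 - 1.7·1.4) = 730 - 1.7·480.
So N* = -86/-1.38 = 62.3, and then M* = 480 - 1.4·62.3 = 393.

N* ≈ 62.3, M* ≈ 393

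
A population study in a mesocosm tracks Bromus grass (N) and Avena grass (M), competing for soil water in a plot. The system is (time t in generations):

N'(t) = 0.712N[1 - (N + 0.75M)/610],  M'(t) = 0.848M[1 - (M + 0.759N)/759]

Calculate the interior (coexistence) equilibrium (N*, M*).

Setting both brackets to zero gives the nullclines N + 0.75M = 610 and 0.759N + M = 759.
Substituting M = 759 - 0.759N into the first: N(1 - 0.75·0.759) = 610 - 0.75·759.
So N* = 40.8/0.431 = 94.6, and then M* = 759 - 0.759·94.6 = 687.

N* ≈ 94.6, M* ≈ 687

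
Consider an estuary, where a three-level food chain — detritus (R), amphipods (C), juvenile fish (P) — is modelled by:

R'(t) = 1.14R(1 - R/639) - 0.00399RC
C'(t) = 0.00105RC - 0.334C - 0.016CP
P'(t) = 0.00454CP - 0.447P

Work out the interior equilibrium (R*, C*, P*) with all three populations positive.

R* ≈ 419, C* ≈ 98.5, P* ≈ 6.61

From dP/dt = 0: 0.00454C* = 0.447, so C* = 98.5.
From dR/dt = 0: 1.14(1 - R*/639) = 0.00399·98.5, giving R* = 639·(1 - 0.345) = 419.
From dC/dt = 0: 0.00105·419 - 0.334 = 0.016P*, so P* = 0.106/0.016 = 6.61.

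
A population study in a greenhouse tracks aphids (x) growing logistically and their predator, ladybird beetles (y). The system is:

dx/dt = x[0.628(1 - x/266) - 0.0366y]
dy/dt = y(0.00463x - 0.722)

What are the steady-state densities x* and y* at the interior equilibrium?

x* ≈ 156, y* ≈ 7.1

From dy/dt = 0 with y > 0: 0.00463x* = 0.722, so x* = 156.
Substitute into dx/dt = 0: 0.628(1 - 156/266) = 0.0366y*.
The bracket is 0.414, giving y* = 0.26/0.0366 = 7.1.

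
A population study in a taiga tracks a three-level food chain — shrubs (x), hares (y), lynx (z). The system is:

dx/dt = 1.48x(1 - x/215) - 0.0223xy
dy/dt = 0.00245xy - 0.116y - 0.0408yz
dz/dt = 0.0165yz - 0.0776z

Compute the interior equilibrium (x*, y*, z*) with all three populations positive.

x* ≈ 200, y* ≈ 4.7, z* ≈ 9.15

From dz/dt = 0: 0.0165y* = 0.0776, so y* = 4.7.
From dx/dt = 0: 1.48(1 - x*/215) = 0.0223·4.7, giving x* = 215·(1 - 0.0709) = 200.
From dy/dt = 0: 0.00245·200 - 0.116 = 0.0408z*, so z* = 0.373/0.0408 = 9.15.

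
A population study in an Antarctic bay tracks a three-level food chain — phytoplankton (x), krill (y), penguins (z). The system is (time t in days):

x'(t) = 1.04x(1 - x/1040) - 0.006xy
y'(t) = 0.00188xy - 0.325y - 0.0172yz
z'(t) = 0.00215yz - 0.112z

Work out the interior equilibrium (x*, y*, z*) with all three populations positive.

From dz/dt = 0: 0.00215y* = 0.112, so y* = 52.1.
From dx/dt = 0: 1.04(1 - x*/1040) = 0.006·52.1, giving x* = 1040·(1 - 0.301) = 727.
From dy/dt = 0: 0.00188·727 - 0.325 = 0.0172z*, so z* = 1.04/0.0172 = 60.6.

x* ≈ 727, y* ≈ 52.1, z* ≈ 60.6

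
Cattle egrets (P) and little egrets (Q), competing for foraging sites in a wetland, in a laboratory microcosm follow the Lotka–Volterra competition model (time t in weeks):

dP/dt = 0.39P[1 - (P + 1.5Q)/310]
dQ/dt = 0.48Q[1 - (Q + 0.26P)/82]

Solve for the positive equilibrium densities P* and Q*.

P* ≈ 307, Q* ≈ 2.3

Setting both brackets to zero gives the nullclines P + 1.5Q = 310 and 0.26P + Q = 82.
Substituting Q = 82 - 0.26P into the first: P(1 - 1.5·0.26) = 310 - 1.5·82.
So P* = 187/0.61 = 307, and then Q* = 82 - 0.26·307 = 2.3.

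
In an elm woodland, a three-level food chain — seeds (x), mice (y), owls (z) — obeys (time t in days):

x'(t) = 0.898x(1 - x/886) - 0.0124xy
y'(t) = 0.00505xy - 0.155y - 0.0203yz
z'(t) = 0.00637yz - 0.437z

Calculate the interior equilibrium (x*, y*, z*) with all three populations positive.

x* ≈ 46.7, y* ≈ 68.6, z* ≈ 3.98

From dz/dt = 0: 0.00637y* = 0.437, so y* = 68.6.
From dx/dt = 0: 0.898(1 - x*/886) = 0.0124·68.6, giving x* = 886·(1 - 0.947) = 46.7.
From dy/dt = 0: 0.00505·46.7 - 0.155 = 0.0203z*, so z* = 0.0808/0.0203 = 3.98.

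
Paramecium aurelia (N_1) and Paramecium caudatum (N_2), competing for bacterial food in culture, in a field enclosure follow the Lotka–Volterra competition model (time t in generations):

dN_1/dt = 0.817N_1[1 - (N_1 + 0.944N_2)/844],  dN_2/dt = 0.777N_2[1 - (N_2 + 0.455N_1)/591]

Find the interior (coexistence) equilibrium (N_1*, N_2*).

N_1* ≈ 502, N_2* ≈ 363

Setting both brackets to zero gives the nullclines N_1 + 0.944N_2 = 844 and 0.455N_1 + N_2 = 591.
Substituting N_2 = 591 - 0.455N_1 into the first: N_1(1 - 0.944·0.455) = 844 - 0.944·591.
So N_1* = 286/0.57 = 502, and then N_2* = 591 - 0.455·502 = 363.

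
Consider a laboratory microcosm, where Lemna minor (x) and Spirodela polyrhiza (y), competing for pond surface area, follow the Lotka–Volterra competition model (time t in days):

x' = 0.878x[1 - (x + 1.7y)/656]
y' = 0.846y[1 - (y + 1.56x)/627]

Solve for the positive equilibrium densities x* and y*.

x* ≈ 248, y* ≈ 240

Setting both brackets to zero gives the nullclines x + 1.7y = 656 and 1.56x + y = 627.
Substituting y = 627 - 1.56x into the first: x(1 - 1.7·1.56) = 656 - 1.7·627.
So x* = -410/-1.65 = 248, and then y* = 627 - 1.56·248 = 240.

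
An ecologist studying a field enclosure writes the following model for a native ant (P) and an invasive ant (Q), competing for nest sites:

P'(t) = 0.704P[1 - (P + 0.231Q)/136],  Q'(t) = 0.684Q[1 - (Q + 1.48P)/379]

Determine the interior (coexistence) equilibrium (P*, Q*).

Setting both brackets to zero gives the nullclines P + 0.231Q = 136 and 1.48P + Q = 379.
Substituting Q = 379 - 1.48P into the first: P(1 - 0.231·1.48) = 136 - 0.231·379.
So P* = 48.5/0.658 = 73.6, and then Q* = 379 - 1.48·73.6 = 270.

P* ≈ 73.6, Q* ≈ 270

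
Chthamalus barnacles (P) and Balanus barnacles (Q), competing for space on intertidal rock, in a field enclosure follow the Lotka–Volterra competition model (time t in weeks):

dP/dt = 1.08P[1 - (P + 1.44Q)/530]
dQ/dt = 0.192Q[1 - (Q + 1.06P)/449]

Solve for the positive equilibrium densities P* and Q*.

P* ≈ 221, Q* ≈ 214

Setting both brackets to zero gives the nullclines P + 1.44Q = 530 and 1.06P + Q = 449.
Substituting Q = 449 - 1.06P into the first: P(1 - 1.44·1.06) = 530 - 1.44·449.
So P* = -117/-0.526 = 221, and then Q* = 449 - 1.06·221 = 214.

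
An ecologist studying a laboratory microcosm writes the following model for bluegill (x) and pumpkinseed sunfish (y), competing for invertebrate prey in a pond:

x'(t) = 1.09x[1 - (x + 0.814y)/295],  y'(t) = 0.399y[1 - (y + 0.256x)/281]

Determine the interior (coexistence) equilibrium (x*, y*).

x* ≈ 83.7, y* ≈ 260

Setting both brackets to zero gives the nullclines x + 0.814y = 295 and 0.256x + y = 281.
Substituting y = 281 - 0.256x into the first: x(1 - 0.814·0.256) = 295 - 0.814·281.
So x* = 66.3/0.792 = 83.7, and then y* = 281 - 0.256·83.7 = 260.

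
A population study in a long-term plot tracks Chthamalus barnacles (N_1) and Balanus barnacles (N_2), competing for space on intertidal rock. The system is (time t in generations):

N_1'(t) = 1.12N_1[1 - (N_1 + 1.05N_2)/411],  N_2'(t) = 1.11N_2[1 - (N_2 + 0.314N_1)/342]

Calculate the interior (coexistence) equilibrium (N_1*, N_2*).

N_1* ≈ 77.4, N_2* ≈ 318

Setting both brackets to zero gives the nullclines N_1 + 1.05N_2 = 411 and 0.314N_1 + N_2 = 342.
Substituting N_2 = 342 - 0.314N_1 into the first: N_1(1 - 1.05·0.314) = 411 - 1.05·342.
So N_1* = 51.9/0.67 = 77.4, and then N_2* = 342 - 0.314·77.4 = 318.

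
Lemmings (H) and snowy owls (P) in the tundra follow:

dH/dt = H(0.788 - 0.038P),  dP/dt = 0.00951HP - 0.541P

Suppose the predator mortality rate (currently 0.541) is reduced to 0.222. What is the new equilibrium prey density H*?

At the interior fixed point, setting dP/dt = 0 with P > 0 fixes H* = (predator death rate)/(HP coefficient) — independent of the other coefficients.
With the change, H* = 0.222/0.00951 = 23.3; it falls from 56.9.

H* ≈ 23.3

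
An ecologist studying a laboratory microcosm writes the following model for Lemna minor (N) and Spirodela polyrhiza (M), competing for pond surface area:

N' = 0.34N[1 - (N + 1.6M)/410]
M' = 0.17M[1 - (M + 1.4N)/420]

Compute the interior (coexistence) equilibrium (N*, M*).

N* ≈ 211, M* ≈ 124

Setting both brackets to zero gives the nullclines N + 1.6M = 410 and 1.4N + M = 420.
Substituting M = 420 - 1.4N into the first: N(1 - 1.6·1.4) = 410 - 1.6·420.
So N* = -262/-1.24 = 211, and then M* = 420 - 1.4·211 = 124.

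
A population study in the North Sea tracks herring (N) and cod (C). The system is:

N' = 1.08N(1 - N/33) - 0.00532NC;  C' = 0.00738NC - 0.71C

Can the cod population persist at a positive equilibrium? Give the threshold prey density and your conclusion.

Threshold N = 96.2; K < 96.2, so no, the predator goes extinct.

The predator equation gives dC/dt > 0 only when N > 0.71/0.00738 = 96.2.
Without the predator, N → K = 33. Since 33 < 96.2, the predator cannot invade.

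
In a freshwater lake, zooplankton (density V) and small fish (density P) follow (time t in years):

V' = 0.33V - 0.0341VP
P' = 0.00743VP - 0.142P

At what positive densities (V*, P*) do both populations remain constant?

Set dP/dt = 0 with P > 0: 0.00743V - 0.142 = 0, so V* = 0.142/0.00743 = 19.1.
Set dV/dt = 0 with V > 0: 0.33 - 0.0341P = 0, so P* = 0.33/0.0341 = 9.68.

V* ≈ 19.1, P* ≈ 9.68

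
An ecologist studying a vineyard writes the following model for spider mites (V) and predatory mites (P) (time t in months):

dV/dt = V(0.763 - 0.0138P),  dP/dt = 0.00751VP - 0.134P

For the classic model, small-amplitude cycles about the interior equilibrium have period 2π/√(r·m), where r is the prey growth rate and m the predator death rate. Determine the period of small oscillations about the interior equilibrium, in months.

Here r = 0.763 and m = 0.134, so r·m = 0.102.
ω = √0.102 = 0.32 per month, hence T = 2π/ω ≈ 19.7 months.

T ≈ 19.7 months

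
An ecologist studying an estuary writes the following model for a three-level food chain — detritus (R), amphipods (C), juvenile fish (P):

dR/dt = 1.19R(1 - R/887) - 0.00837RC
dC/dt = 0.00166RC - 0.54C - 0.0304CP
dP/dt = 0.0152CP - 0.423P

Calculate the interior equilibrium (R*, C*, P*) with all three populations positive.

From dP/dt = 0: 0.0152C* = 0.423, so C* = 27.8.
From dR/dt = 0: 1.19(1 - R*/887) = 0.00837·27.8, giving R* = 887·(1 - 0.196) = 713.
From dC/dt = 0: 0.00166·713 - 0.54 = 0.0304P*, so P* = 0.644/0.0304 = 21.2.

R* ≈ 713, C* ≈ 27.8, P* ≈ 21.2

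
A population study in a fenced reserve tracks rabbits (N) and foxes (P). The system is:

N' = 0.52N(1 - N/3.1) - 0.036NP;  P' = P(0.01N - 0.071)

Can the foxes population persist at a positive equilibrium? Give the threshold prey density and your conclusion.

The predator equation gives dP/dt > 0 only when N > 0.071/0.01 = 7.1.
Without the predator, N → K = 3.1. Since 3.1 < 7.1, the predator cannot invade.

Threshold N = 7.1; K < 7.1, so no, the predator goes extinct.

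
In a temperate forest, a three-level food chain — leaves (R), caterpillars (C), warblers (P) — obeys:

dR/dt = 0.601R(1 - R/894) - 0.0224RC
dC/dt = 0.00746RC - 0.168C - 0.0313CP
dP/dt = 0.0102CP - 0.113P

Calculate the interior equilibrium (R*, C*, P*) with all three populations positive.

R* ≈ 525, C* ≈ 11.1, P* ≈ 120

From dP/dt = 0: 0.0102C* = 0.113, so C* = 11.1.
From dR/dt = 0: 0.601(1 - R*/894) = 0.0224·11.1, giving R* = 894·(1 - 0.413) = 525.
From dC/dt = 0: 0.00746·525 - 0.168 = 0.0313P*, so P* = 3.75/0.0313 = 120.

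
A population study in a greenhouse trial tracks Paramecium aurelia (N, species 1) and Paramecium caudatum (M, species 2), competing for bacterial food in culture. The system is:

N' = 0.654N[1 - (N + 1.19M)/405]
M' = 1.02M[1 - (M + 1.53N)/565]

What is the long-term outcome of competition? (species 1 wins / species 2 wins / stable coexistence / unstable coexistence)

unstable coexistence (outcome depends on initial conditions)

Compare the nullcline intercepts: K1/α12 = 405/1.19 = 340 < K2 = 565; K2/α21 = 565/1.53 = 369 < K1 = 405.
Since both are reversed, neither can invade when rare; the interior point is a saddle.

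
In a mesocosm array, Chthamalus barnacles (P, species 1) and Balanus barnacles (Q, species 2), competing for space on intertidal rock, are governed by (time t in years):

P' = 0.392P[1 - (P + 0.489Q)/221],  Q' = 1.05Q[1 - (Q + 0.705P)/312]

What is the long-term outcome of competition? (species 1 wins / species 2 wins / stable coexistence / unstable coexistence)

stable coexistence

Compare the nullcline intercepts: K1/α12 = 221/0.489 = 452 > K2 = 312; K2/α21 = 312/0.705 = 443 > K1 = 221.
Since both inequalities hold, each species can invade when rare, so the interior equilibrium is stable.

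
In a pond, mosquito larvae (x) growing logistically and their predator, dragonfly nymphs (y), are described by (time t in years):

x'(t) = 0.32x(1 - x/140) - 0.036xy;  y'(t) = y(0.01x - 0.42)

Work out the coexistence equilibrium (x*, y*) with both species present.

From dy/dt = 0 with y > 0: 0.01x* = 0.42, so x* = 42.
Substitute into dx/dt = 0: 0.32(1 - 42/140) = 0.036y*.
The bracket is 0.7, giving y* = 0.224/0.036 = 6.22.

x* ≈ 42, y* ≈ 6.22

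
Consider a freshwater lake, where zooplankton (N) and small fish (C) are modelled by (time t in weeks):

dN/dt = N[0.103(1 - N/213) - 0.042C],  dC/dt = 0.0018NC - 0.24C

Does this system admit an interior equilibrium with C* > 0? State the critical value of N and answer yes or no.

The predator equation gives dC/dt > 0 only when N > 0.24/0.0018 = 133.
Without the predator, N → K = 213. Since 213 > 133, the predator can invade and persist.

Threshold N = 133; K > 133, so yes, the predator persists.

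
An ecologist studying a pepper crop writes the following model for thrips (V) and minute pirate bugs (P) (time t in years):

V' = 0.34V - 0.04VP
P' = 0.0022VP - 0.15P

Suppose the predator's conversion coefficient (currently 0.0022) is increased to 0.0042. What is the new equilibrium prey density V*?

V* ≈ 35.7

At the interior fixed point, setting dP/dt = 0 with P > 0 fixes V* = (predator death rate)/(VP coefficient) — independent of the other coefficients.
With the change, V* = 0.15/0.0042 = 35.7; it falls from 68.2.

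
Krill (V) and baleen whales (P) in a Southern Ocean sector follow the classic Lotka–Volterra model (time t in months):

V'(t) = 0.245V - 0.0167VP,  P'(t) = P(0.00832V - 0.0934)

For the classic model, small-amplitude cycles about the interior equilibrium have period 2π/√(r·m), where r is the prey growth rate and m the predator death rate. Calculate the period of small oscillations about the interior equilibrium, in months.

Here r = 0.245 and m = 0.0934, so r·m = 0.0229.
ω = √0.0229 = 0.151 per month, hence T = 2π/ω ≈ 41.5 months.

T ≈ 41.5 months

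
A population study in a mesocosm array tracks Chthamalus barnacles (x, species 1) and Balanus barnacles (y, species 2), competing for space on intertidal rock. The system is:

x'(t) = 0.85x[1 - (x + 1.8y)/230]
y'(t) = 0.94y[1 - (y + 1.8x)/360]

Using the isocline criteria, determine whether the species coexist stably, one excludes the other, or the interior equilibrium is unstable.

unstable coexistence (outcome depends on initial conditions)

Compare the nullcline intercepts: K1/α12 = 230/1.8 = 128 < K2 = 360; K2/α21 = 360/1.8 = 200 < K1 = 230.
Since both are reversed, neither can invade when rare; the interior point is a saddle.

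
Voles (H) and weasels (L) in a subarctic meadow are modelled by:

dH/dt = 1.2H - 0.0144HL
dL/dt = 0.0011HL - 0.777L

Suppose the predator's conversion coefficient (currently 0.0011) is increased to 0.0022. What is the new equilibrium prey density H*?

At the interior fixed point, setting dL/dt = 0 with L > 0 fixes H* = (predator death rate)/(HL coefficient) — independent of the other coefficients.
With the change, H* = 0.777/0.0022 = 353; it falls from 706.

H* ≈ 353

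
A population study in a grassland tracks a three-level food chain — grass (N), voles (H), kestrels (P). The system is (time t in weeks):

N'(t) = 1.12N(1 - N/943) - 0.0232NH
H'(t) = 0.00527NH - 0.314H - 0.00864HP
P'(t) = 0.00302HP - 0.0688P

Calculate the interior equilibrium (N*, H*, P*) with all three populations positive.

N* ≈ 498, H* ≈ 22.8, P* ≈ 267

From dP/dt = 0: 0.00302H* = 0.0688, so H* = 22.8.
From dN/dt = 0: 1.12(1 - N*/943) = 0.0232·22.8, giving N* = 943·(1 - 0.472) = 498.
From dH/dt = 0: 0.00527·498 - 0.314 = 0.00864P*, so P* = 2.31/0.00864 = 267.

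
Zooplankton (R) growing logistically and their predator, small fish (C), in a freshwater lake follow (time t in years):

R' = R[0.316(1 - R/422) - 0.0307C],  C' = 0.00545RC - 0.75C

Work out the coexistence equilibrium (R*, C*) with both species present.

From dC/dt = 0 with C > 0: 0.00545R* = 0.75, so R* = 138.
Substitute into dR/dt = 0: 0.316(1 - 138/422) = 0.0307C*.
The bracket is 0.674, giving C* = 0.213/0.0307 = 6.94.

R* ≈ 138, C* ≈ 6.94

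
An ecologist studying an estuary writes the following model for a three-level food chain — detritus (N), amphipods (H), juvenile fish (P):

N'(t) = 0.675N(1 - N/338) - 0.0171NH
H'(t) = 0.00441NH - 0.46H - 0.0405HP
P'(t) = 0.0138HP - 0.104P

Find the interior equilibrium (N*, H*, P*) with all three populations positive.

N* ≈ 273, H* ≈ 7.54, P* ≈ 18.4

From dP/dt = 0: 0.0138H* = 0.104, so H* = 7.54.
From dN/dt = 0: 0.675(1 - N*/338) = 0.0171·7.54, giving N* = 338·(1 - 0.191) = 273.
From dH/dt = 0: 0.00441·273 - 0.46 = 0.0405P*, so P* = 0.746/0.0405 = 18.4.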